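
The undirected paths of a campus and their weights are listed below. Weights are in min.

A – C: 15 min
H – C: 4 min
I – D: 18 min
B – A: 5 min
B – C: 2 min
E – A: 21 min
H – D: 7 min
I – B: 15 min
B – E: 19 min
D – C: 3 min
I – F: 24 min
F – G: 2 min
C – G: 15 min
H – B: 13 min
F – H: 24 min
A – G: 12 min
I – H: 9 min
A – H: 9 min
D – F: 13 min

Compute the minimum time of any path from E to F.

Running Dijkstra from E:
E: 0
B: 19  (via E)
A: 21  (via E)
C: 21  (via B)
D: 24  (via C)
H: 25  (via C)
G: 33  (via A)
I: 34  (via B)
F: 35  (via G)
Shortest route: E → A → G → F = 35 min.

35 min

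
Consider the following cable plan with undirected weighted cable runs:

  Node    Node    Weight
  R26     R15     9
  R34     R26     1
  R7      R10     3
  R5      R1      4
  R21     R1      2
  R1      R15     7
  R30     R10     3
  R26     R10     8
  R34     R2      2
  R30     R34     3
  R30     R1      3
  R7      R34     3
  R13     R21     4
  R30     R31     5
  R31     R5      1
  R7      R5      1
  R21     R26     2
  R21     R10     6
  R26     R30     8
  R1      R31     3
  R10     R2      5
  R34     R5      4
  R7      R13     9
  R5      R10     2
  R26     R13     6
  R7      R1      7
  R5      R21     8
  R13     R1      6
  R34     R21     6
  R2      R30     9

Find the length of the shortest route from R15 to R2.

12

Candidate routes:
R15 - R1 - R5 - R7 - R34 - R2: 7+4+1+3+2 = 17
R15 - R1 - R30 - R34 - R2: 7+3+3+2 = 15
R15 - R26 - R34 - R2: 9+1+2 = 12
R15 - R1 - R21 - R26 - R34 - R2: 7+2+2+1+2 = 14
The minimum is 12 via R15 - R26 - R34 - R2.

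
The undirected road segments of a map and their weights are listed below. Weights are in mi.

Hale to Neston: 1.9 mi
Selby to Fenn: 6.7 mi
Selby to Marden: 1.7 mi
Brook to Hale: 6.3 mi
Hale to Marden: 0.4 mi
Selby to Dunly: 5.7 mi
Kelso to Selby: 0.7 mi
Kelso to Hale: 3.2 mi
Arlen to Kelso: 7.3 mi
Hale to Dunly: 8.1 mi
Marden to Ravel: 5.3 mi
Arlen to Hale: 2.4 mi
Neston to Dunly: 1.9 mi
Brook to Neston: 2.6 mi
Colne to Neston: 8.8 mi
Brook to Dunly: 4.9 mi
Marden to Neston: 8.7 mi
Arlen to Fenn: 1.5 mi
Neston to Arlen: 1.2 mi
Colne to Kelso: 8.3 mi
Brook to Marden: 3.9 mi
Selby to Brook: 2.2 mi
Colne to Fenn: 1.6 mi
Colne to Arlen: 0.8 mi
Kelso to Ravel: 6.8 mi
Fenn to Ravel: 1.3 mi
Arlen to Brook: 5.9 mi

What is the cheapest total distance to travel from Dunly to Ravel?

5.9 mi

Running Dijkstra from Dunly:
Dunly: 0
Neston: 1.9  (via Dunly)
Arlen: 3.1  (via Neston)
Hale: 3.8  (via Neston)
Colne: 3.9  (via Arlen)
Marden: 4.2  (via Hale)
Brook: 4.5  (via Neston)
Fenn: 4.6  (via Arlen)
Selby: 5.7  (via Dunly)
Ravel: 5.9  (via Fenn)
Shortest route: Dunly–Neston–Arlen–Fenn–Ravel = 5.9 mi.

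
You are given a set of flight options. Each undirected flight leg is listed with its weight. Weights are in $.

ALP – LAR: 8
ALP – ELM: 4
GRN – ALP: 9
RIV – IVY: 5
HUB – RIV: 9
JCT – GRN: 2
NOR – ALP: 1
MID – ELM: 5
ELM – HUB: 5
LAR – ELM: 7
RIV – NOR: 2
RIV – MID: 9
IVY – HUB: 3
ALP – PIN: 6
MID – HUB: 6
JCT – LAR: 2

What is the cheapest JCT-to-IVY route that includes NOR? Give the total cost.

$18

Best JCT to NOR: JCT → LAR → ALP → NOR costing 11
Shortest NOR→IVY: NOR → RIV → IVY = 7
Total via NOR: 11 + 7 = $18.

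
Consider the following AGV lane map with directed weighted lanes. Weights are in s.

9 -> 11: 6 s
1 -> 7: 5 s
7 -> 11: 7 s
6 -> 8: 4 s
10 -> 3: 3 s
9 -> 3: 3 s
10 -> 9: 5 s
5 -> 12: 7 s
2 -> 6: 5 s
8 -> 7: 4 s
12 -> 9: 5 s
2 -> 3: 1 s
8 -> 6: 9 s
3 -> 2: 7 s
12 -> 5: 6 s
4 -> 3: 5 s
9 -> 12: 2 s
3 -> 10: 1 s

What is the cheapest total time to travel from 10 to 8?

19 s

Enumerating some paths:
10 → 3 → 2 → 6 → 8: 3+7+5+4 = 19
10 → 9 → 3 → 2 → 6 → 8: 5+3+7+5+4 = 24
The minimum is 19 s via 10 → 3 → 2 → 6 → 8.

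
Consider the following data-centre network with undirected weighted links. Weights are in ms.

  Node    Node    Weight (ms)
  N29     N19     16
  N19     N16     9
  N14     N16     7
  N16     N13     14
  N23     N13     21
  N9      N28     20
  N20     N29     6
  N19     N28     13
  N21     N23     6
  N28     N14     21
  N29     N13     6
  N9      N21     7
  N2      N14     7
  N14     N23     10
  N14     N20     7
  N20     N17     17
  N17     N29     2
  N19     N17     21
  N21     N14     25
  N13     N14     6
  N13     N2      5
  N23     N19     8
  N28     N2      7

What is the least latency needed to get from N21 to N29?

28 ms

Candidate routes:
N21–N23–N19–N29: 6+8+16 = 30
N21–N23–N14–N20–N29: 6+10+7+6 = 29
N21–N23–N14–N13–N29: 6+10+6+6 = 28
N21–N23–N13–N29: 6+21+6 = 33
The minimum is 28 ms via N21–N23–N14–N13–N29.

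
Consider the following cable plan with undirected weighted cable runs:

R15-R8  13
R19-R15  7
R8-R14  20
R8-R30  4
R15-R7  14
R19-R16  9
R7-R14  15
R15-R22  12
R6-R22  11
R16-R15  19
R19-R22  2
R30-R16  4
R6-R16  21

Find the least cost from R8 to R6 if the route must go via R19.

Best R8 to R19: R8–R30–R16–R19 costing 17
Shortest R19→R6: R19–R22–R6 = 13
Total via R19: 17 + 13 = 30.

30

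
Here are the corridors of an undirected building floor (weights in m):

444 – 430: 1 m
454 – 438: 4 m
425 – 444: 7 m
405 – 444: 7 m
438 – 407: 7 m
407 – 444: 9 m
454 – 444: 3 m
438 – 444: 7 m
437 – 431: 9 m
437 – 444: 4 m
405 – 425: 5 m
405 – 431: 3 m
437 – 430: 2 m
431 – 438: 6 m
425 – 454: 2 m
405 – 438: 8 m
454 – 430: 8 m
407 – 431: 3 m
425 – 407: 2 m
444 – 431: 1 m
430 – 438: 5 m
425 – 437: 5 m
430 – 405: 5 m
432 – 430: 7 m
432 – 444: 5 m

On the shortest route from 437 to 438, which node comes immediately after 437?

Candidate routes:
437 - 430 - 438: 2+5 = 7
437 - 430 - 444 - 438: 2+1+7 = 10
437 - 444 - 430 - 438: 4+1+5 = 10
Cheapest is 437 - 430 - 438 at 7 m.
So from 437 the first move is to 430.

430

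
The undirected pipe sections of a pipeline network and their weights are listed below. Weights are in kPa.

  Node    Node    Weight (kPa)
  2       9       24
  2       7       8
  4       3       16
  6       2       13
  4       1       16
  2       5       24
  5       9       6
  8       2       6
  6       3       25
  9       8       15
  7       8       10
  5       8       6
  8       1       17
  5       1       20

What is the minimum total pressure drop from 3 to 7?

46 kPa

Running Dijkstra from 3:
3: 0
4: 16  (via 3)
6: 25  (via 3)
1: 32  (via 4)
2: 38  (via 6)
8: 44  (via 2)
7: 46  (via 2)
Shortest route: 3 → 6 → 2 → 7 = 46 kPa.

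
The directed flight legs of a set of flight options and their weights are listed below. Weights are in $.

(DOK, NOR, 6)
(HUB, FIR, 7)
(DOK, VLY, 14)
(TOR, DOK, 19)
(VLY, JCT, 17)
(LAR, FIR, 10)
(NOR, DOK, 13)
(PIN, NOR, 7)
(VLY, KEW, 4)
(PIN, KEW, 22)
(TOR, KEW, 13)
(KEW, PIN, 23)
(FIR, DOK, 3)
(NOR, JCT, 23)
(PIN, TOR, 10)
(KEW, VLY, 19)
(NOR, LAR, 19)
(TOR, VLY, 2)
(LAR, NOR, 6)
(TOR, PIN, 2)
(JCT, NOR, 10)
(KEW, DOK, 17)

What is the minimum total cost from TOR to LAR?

Settle nodes by increasing distance from TOR:
TOR: 0
PIN: 2  (via TOR)
VLY: 2  (via TOR)
KEW: 6  (via VLY)
NOR: 9  (via PIN)
DOK: 19  (via TOR)
JCT: 19  (via VLY)
LAR: 28  (via NOR)
Shortest route: TOR–PIN–NOR–LAR = $28.

$28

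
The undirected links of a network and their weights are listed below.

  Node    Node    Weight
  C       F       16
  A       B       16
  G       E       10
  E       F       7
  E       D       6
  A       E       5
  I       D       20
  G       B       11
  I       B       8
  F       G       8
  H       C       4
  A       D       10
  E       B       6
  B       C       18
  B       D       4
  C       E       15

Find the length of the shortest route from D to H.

Shortest distances from D:
D: 0
B: 4  (via D)
E: 6  (via D)
A: 10  (via D)
I: 12  (via B)
F: 13  (via E)
G: 15  (via B)
C: 21  (via E)
H: 25  (via C)
Shortest route: D–E–C–H = 25.

25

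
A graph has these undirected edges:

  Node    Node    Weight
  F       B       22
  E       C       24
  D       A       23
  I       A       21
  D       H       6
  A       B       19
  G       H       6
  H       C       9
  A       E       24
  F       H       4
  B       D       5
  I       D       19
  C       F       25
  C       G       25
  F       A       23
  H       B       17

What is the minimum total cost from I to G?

31

Candidate routes:
I–A–F–H–G: 21+23+4+6 = 54
I–D–H–G: 19+6+6 = 31
I–D–B–H–G: 19+5+17+6 = 47
I–A–D–H–G: 21+23+6+6 = 56
Cheapest is I–D–H–G at 31.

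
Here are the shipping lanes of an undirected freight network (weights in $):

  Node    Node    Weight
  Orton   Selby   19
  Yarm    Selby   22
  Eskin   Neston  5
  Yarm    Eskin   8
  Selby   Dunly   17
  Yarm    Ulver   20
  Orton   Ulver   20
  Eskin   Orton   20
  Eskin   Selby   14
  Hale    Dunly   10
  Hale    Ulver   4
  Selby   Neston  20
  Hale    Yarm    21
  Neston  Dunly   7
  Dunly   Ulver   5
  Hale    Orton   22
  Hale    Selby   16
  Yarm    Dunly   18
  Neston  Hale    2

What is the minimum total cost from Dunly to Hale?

Running Dijkstra from Dunly:
Dunly: 0
Ulver: 5  (via Dunly)
Neston: 7  (via Dunly)
Hale: 9  (via Ulver)
Shortest route: Dunly → Ulver → Hale = $9.

$9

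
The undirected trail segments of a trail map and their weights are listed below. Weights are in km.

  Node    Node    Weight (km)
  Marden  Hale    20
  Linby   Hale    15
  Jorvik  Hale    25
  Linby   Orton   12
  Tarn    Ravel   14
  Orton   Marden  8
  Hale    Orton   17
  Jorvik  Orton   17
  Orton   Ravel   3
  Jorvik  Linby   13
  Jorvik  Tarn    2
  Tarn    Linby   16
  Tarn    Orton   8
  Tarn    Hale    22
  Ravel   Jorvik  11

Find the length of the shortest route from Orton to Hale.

Candidate routes:
Orton–Linby–Hale: 12+15 = 27
Orton–Marden–Hale: 8+20 = 28
Orton–Hale: 17 = 17
Cheapest is Orton–Hale at 17 km.

17 km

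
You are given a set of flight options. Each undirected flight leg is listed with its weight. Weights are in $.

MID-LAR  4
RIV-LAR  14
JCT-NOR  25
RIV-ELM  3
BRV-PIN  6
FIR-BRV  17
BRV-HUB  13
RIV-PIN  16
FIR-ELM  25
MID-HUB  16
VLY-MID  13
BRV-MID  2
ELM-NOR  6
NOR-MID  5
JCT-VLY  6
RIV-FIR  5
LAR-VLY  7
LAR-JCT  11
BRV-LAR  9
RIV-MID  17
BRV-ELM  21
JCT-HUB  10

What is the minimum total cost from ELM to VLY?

$22

Running Dijkstra from ELM:
ELM: 0
RIV: 3  (via ELM)
NOR: 6  (via ELM)
FIR: 8  (via RIV)
MID: 11  (via NOR)
BRV: 13  (via MID)
LAR: 15  (via MID)
PIN: 19  (via RIV)
VLY: 22  (via LAR)
Shortest route: ELM → NOR → MID → LAR → VLY = $22.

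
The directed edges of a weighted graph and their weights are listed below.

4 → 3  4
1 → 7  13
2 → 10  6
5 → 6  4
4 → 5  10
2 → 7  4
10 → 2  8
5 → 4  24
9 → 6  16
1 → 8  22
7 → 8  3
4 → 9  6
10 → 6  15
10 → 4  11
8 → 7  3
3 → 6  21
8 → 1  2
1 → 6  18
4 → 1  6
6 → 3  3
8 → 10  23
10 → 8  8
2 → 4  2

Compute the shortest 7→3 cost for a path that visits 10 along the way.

Best 7 to 10: 7 → 8 → 10 costing 26
Best 10 to 3: 10 → 2 → 4 → 3 costing 14
Total via 10: 26 + 14 = 40.

40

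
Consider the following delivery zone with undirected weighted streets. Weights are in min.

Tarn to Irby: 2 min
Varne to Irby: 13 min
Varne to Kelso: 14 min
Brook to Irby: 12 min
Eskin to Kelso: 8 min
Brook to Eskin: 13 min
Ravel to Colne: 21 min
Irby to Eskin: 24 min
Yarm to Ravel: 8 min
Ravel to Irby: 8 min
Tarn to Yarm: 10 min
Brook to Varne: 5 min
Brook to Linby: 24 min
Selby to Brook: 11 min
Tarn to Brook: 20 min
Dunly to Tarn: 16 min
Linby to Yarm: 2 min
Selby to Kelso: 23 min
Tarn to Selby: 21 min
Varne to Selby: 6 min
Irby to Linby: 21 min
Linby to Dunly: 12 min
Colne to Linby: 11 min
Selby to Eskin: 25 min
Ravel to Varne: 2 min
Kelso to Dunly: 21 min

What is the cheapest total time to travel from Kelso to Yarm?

24 min

Enumerating some paths:
Kelso–Varne–Ravel–Yarm: 14+2+8 = 24
Kelso–Dunly–Linby–Yarm: 21+12+2 = 35
Cheapest is Kelso–Varne–Ravel–Yarm at 24 min.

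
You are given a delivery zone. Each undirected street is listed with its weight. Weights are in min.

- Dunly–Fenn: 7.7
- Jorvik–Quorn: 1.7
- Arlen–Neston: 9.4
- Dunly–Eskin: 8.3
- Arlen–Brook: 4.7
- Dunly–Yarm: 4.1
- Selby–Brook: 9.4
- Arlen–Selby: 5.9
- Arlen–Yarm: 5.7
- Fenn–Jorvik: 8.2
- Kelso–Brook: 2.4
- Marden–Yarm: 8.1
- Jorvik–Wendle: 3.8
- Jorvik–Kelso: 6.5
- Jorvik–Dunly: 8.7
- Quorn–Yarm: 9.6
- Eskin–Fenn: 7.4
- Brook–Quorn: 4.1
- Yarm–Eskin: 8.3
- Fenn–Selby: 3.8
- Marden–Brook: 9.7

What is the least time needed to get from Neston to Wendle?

Enumerating some paths:
Neston–Arlen–Brook–Quorn–Jorvik–Wendle: 9.4+4.7+4.1+1.7+3.8 = 23.7
Neston–Arlen–Yarm–Quorn–Jorvik–Wendle: 9.4+5.7+9.6+1.7+3.8 = 30.2
Neston–Arlen–Brook–Kelso–Jorvik–Wendle: 9.4+4.7+2.4+6.5+3.8 = 26.8
The minimum is 23.7 min via Neston–Arlen–Brook–Quorn–Jorvik–Wendle.

23.7 min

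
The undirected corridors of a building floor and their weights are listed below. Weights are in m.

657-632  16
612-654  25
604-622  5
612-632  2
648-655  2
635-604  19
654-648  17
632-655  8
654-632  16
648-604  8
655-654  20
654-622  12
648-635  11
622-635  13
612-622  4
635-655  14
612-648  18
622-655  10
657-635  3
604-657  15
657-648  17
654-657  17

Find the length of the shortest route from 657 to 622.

Shortest distances from 657:
657: 0
635: 3  (via 657)
648: 14  (via 635)
604: 15  (via 657)
622: 16  (via 635)
Shortest route: 657 → 635 → 622 = 16 m.

16 m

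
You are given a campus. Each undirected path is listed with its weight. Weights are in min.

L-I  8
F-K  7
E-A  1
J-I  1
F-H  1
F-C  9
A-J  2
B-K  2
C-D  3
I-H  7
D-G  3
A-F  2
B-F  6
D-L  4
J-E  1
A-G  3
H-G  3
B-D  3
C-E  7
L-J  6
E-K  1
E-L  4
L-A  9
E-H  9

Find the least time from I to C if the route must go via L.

Best I to L: I–J–E–L costing 6
Best L to C: L–D–C costing 7
Total via L: 6 + 7 = 13 min.

13 min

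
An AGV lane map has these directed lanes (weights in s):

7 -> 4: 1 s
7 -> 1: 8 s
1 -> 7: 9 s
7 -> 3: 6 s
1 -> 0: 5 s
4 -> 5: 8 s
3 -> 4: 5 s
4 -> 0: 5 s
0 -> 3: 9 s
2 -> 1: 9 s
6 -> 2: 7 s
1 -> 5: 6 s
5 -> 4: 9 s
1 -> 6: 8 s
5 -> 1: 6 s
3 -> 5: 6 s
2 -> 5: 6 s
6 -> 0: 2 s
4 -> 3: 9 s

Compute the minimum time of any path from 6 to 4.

16 s

Settle nodes by increasing distance from 6:
6: 0
0: 2  (via 6)
2: 7  (via 6)
3: 11  (via 0)
5: 13  (via 2)
1: 16  (via 2)
4: 16  (via 3)
Shortest route: 6–0–3–4 = 16 s.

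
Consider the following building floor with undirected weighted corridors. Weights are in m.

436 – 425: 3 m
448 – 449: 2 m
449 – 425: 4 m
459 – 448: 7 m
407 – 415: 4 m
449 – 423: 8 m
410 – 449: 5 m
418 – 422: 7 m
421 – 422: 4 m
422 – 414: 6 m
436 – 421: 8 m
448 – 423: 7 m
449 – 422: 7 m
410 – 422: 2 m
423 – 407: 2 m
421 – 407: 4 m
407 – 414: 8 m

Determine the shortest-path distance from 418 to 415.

Compare a few routes:
418 - 422 - 449 - 423 - 407 - 415: 7+7+8+2+4 = 28
418 - 422 - 414 - 407 - 415: 7+6+8+4 = 25
418 - 422 - 421 - 407 - 415: 7+4+4+4 = 19
The minimum is 19 m via 418 - 422 - 421 - 407 - 415.

19 m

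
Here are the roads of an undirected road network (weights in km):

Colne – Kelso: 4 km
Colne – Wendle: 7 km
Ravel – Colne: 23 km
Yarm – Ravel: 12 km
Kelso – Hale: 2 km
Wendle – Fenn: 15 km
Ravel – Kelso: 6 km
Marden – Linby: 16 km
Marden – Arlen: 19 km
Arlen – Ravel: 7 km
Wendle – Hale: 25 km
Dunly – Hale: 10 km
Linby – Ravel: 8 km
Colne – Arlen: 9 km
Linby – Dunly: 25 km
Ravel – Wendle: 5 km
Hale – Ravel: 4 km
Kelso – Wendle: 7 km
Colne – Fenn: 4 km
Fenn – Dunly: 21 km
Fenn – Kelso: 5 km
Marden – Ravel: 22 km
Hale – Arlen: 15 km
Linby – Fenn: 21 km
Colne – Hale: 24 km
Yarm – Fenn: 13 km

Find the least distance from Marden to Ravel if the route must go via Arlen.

26 km

Best Marden to Arlen: Marden–Arlen costing 19
Best Arlen to Ravel: Arlen–Ravel costing 7
Total via Arlen: 19 + 7 = 26 km.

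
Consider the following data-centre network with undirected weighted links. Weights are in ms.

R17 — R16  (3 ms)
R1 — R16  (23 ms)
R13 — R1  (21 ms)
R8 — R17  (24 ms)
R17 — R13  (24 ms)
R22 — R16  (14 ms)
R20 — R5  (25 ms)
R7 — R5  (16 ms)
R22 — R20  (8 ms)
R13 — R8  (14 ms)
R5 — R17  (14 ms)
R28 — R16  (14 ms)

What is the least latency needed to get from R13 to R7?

Compare a few routes:
R13 - R1 - R16 - R17 - R5 - R7: 21+23+3+14+16 = 77
R13 - R8 - R17 - R5 - R7: 14+24+14+16 = 68
R13 - R17 - R5 - R7: 24+14+16 = 54
Cheapest is R13 - R17 - R5 - R7 at 54 ms.

54 ms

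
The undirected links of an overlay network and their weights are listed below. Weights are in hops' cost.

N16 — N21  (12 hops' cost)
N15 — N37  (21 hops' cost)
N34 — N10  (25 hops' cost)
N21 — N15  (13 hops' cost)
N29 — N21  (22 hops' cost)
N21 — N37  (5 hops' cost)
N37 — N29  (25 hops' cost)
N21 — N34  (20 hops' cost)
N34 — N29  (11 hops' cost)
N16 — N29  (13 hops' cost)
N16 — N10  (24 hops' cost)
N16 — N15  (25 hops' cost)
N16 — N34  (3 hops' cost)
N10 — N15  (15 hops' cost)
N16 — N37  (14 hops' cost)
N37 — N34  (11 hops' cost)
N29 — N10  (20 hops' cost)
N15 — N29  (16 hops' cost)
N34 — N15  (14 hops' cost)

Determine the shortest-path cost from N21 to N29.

22 hops' cost

Enumerating some paths:
N21 - N16 - N29: 12+13 = 25
N21 - N29: 22 = 22
The minimum is 22 hops' cost via N21 - N29.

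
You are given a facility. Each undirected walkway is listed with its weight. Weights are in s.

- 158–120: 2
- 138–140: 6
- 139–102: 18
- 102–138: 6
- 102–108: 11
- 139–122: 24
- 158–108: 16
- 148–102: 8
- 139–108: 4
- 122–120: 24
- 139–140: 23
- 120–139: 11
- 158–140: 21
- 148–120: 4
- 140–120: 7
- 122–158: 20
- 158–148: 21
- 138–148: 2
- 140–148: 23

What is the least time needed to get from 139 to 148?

Compare a few routes:
139 → 108 → 102 → 138 → 148: 4+11+6+2 = 23
139 → 120 → 148: 11+4 = 15
Cheapest is 139 → 120 → 148 at 15 s.

15 s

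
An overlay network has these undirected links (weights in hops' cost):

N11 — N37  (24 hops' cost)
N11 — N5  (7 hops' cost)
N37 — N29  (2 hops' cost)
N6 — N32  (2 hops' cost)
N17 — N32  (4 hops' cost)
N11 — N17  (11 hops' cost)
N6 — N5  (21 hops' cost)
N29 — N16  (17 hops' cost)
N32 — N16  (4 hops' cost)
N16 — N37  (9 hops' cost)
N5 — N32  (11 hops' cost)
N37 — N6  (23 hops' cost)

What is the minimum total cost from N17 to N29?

19 hops' cost

Settle nodes by increasing distance from N17:
N17: 0
N32: 4  (via N17)
N6: 6  (via N32)
N16: 8  (via N32)
N11: 11  (via N17)
N5: 15  (via N32)
N37: 17  (via N16)
N29: 19  (via N37)
Shortest route: N17 → N32 → N16 → N37 → N29 = 19 hops' cost.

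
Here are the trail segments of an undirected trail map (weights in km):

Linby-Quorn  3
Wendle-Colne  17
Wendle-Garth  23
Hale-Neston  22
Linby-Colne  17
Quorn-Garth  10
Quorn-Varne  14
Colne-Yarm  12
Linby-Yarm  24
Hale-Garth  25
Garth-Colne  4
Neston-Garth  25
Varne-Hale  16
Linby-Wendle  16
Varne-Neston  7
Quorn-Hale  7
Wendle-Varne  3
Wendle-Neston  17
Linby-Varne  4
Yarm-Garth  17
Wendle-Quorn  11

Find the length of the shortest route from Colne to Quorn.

Compare a few routes:
Colne–Garth–Quorn: 4+10 = 14
Colne–Wendle–Varne–Linby–Quorn: 17+3+4+3 = 27
Colne–Linby–Quorn: 17+3 = 20
Colne–Wendle–Quorn: 17+11 = 28
Cheapest is Colne–Garth–Quorn at 14 km.

14 km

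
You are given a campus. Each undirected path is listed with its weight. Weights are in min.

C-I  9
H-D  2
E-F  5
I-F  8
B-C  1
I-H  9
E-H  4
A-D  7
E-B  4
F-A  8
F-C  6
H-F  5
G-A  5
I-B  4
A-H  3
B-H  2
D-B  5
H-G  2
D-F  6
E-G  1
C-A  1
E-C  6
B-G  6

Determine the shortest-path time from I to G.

8 min

Shortest distances from I:
I: 0
B: 4  (via I)
C: 5  (via B)
A: 6  (via C)
H: 6  (via B)
D: 8  (via H)
E: 8  (via B)
F: 8  (via I)
G: 8  (via H)
Shortest route: I → B → H → G = 8 min.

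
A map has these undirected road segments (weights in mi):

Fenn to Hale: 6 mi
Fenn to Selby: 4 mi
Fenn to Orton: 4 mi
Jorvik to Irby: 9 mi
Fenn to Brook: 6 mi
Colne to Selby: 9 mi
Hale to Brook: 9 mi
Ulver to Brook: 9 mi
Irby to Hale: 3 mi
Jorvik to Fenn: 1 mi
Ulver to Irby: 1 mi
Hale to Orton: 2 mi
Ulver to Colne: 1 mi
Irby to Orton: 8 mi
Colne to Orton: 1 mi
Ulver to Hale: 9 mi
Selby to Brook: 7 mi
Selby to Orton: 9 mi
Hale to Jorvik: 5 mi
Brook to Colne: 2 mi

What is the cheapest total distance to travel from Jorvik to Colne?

Settle nodes by increasing distance from Jorvik:
Jorvik: 0
Fenn: 1  (via Jorvik)
Hale: 5  (via Jorvik)
Orton: 5  (via Fenn)
Selby: 5  (via Fenn)
Colne: 6  (via Orton)
Shortest route: Jorvik–Fenn–Orton–Colne = 6 mi.

6 mi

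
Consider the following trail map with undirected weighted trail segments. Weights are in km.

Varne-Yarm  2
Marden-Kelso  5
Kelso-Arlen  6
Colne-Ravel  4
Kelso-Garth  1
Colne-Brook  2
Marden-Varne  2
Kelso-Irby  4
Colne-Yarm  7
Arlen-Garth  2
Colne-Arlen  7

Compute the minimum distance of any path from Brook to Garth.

Shortest distances from Brook:
Brook: 0
Colne: 2  (via Brook)
Ravel: 6  (via Colne)
Arlen: 9  (via Colne)
Yarm: 9  (via Colne)
Garth: 11  (via Arlen)
Shortest route: Brook–Colne–Arlen–Garth = 11 km.

11 km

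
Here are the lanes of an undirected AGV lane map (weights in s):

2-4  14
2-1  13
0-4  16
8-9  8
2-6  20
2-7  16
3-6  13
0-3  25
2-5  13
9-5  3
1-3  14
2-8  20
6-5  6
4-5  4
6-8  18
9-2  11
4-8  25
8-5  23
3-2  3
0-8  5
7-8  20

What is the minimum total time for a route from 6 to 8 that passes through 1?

Shortest 6→1: 6 → 3 → 1 = 27
Best 1 to 8: 1 → 2 → 9 → 8 costing 32
Total via 1: 27 + 32 = 59 s.

59 s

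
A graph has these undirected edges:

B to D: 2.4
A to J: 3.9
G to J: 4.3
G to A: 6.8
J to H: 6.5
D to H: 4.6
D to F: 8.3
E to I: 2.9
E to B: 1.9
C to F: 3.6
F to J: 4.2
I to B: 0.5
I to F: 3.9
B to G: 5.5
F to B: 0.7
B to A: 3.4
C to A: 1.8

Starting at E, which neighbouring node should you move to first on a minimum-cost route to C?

Candidate routes:
E → B → A → C: 1.9+3.4+1.8 = 7.1
E → B → F → C: 1.9+0.7+3.6 = 6.2
Cheapest is E → B → F → C at 6.2.
So from E the first move is to B.

B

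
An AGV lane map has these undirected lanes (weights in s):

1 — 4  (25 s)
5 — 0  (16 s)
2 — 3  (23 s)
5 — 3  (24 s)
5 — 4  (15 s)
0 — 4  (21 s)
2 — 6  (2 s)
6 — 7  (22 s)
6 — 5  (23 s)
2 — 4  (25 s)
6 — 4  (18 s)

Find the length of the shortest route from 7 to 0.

61 s

Settle nodes by increasing distance from 7:
7: 0
6: 22  (via 7)
2: 24  (via 6)
4: 40  (via 6)
5: 45  (via 6)
3: 47  (via 2)
0: 61  (via 4)
Shortest route: 7 → 6 → 4 → 0 = 61 s.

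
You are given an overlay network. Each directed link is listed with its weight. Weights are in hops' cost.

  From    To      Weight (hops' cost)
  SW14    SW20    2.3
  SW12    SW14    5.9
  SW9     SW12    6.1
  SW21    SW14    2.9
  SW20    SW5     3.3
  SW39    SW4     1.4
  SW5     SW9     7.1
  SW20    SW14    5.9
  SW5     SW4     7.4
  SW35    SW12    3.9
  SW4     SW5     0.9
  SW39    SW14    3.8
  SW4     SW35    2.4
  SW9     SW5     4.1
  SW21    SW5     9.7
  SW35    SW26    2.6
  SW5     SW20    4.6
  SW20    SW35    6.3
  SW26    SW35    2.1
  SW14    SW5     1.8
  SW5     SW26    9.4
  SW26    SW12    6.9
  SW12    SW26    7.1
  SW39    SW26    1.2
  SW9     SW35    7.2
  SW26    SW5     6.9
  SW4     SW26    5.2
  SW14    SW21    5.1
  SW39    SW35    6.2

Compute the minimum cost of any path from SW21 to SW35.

Compare a few routes:
SW21 - SW14 - SW5 - SW4 - SW35: 2.9+1.8+7.4+2.4 = 14.5
SW21 - SW14 - SW5 - SW20 - SW35: 2.9+1.8+4.6+6.3 = 15.6
SW21 - SW14 - SW20 - SW35: 2.9+2.3+6.3 = 11.5
The minimum is 11.5 hops' cost via SW21 - SW14 - SW20 - SW35.

11.5 hops' cost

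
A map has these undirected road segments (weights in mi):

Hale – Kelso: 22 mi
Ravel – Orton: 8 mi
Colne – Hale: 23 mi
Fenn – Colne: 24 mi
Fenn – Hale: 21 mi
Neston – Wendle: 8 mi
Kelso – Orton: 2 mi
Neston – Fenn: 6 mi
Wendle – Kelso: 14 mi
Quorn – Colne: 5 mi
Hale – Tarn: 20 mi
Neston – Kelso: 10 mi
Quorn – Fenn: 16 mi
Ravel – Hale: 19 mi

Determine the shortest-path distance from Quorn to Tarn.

48 mi

Compare a few routes:
Quorn → Colne → Hale → Tarn: 5+23+20 = 48
Quorn → Colne → Fenn → Hale → Tarn: 5+24+21+20 = 70
Quorn → Fenn → Hale → Tarn: 16+21+20 = 57
The minimum is 48 mi via Quorn → Colne → Hale → Tarn.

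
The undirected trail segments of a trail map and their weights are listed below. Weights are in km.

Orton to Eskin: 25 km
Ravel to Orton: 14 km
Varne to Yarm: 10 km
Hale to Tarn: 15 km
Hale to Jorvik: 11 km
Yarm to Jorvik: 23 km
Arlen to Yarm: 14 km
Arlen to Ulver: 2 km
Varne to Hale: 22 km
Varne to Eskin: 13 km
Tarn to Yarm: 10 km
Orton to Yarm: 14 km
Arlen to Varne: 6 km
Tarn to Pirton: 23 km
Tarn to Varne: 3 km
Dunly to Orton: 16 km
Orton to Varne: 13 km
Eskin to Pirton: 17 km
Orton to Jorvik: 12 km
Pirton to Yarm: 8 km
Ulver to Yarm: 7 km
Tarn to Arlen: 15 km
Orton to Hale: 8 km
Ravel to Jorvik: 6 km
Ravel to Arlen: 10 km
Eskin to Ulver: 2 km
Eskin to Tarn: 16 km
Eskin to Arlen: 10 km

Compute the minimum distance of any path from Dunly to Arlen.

Candidate routes:
Dunly → Orton → Varne → Arlen: 16+13+6 = 35
Dunly → Orton → Ravel → Arlen: 16+14+10 = 40
Dunly → Orton → Yarm → Ulver → Arlen: 16+14+7+2 = 39
Cheapest is Dunly → Orton → Varne → Arlen at 35 km.

35 km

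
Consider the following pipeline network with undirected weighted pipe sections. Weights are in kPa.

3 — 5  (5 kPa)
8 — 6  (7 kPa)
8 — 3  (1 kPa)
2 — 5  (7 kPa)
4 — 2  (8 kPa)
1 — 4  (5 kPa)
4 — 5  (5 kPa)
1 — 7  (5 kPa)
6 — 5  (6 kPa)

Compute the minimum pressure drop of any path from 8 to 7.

Running Dijkstra from 8:
8: 0
3: 1  (via 8)
5: 6  (via 3)
6: 7  (via 8)
4: 11  (via 5)
2: 13  (via 5)
1: 16  (via 4)
7: 21  (via 1)
Shortest route: 8 → 3 → 5 → 4 → 1 → 7 = 21 kPa.

21 kPa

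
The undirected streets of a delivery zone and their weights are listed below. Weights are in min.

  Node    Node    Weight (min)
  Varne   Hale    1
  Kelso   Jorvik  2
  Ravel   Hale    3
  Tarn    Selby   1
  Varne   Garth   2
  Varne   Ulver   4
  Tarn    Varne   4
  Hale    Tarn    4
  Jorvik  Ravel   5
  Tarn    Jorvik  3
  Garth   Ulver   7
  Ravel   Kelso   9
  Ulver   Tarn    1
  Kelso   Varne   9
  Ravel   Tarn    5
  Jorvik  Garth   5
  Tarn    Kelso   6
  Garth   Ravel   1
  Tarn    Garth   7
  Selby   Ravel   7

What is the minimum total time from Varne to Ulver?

Compare a few routes:
Varne → Tarn → Ulver: 4+1 = 5
Varne → Ulver: 4 = 4
The minimum is 4 min via Varne → Ulver.

4 min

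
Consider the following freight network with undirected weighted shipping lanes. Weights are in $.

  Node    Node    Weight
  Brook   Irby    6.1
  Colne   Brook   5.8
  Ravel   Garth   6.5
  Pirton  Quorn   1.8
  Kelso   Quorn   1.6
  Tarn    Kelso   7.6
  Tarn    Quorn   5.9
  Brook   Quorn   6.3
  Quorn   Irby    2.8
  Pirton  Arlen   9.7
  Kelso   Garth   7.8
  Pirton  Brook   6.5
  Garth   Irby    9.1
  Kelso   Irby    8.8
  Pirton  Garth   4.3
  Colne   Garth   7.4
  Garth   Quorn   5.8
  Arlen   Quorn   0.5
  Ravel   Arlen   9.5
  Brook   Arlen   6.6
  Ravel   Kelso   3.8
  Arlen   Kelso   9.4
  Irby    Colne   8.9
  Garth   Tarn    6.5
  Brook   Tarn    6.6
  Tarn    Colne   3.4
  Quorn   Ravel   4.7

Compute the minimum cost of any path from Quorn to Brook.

Enumerating some paths:
Quorn - Pirton - Brook: 1.8+6.5 = 8.3
Quorn - Arlen - Brook: 0.5+6.6 = 7.1
Quorn - Brook: 6.3 = 6.3
Quorn - Irby - Brook: 2.8+6.1 = 8.9
Cheapest is Quorn - Brook at $6.3.

$6.3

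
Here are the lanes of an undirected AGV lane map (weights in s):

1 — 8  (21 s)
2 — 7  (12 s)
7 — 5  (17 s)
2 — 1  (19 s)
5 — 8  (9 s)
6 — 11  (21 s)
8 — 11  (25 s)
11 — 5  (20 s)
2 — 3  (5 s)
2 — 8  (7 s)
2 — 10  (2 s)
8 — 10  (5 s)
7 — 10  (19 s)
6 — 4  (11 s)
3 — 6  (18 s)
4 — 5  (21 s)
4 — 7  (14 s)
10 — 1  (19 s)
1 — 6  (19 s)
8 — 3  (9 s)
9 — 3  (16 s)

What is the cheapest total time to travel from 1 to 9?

Running Dijkstra from 1:
1: 0
2: 19  (via 1)
6: 19  (via 1)
10: 19  (via 1)
8: 21  (via 1)
3: 24  (via 2)
4: 30  (via 6)
5: 30  (via 8)
7: 31  (via 2)
9: 40  (via 3)
Shortest route: 1 → 2 → 3 → 9 = 40 s.

40 s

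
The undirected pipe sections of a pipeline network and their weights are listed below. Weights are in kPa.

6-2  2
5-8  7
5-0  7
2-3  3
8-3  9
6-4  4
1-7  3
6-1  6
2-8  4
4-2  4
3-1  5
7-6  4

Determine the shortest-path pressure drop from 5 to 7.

Running Dijkstra from 5:
5: 0
0: 7  (via 5)
8: 7  (via 5)
2: 11  (via 8)
6: 13  (via 2)
3: 14  (via 2)
4: 15  (via 2)
7: 17  (via 6)
Shortest route: 5–8–2–6–7 = 17 kPa.

17 kPa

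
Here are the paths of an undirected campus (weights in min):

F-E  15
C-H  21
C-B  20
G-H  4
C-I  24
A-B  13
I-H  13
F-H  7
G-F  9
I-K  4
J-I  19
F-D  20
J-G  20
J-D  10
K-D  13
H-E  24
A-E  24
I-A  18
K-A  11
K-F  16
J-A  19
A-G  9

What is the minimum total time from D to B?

37 min

Shortest distances from D:
D: 0
J: 10  (via D)
K: 13  (via D)
I: 17  (via K)
F: 20  (via D)
A: 24  (via K)
H: 27  (via F)
G: 29  (via F)
E: 35  (via F)
B: 37  (via A)
Shortest route: D → K → A → B = 37 min.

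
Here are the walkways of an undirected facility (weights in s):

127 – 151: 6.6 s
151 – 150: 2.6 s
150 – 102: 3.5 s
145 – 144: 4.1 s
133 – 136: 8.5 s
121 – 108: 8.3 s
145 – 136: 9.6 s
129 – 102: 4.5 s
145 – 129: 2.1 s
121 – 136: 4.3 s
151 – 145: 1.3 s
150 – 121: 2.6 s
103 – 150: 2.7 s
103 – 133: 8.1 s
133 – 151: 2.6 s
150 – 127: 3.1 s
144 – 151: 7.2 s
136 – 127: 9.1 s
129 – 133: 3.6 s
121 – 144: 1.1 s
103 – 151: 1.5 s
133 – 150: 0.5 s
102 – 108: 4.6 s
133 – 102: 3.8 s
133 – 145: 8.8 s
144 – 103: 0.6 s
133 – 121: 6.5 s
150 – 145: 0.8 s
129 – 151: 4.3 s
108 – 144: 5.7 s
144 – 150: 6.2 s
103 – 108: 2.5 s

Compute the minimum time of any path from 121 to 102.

6.1 s

Shortest distances from 121:
121: 0
144: 1.1  (via 121)
103: 1.7  (via 144)
150: 2.6  (via 121)
133: 3.1  (via 150)
151: 3.2  (via 103)
145: 3.4  (via 150)
108: 4.2  (via 103)
136: 4.3  (via 121)
129: 5.5  (via 145)
127: 5.7  (via 150)
102: 6.1  (via 150)
Shortest route: 121–150–102 = 6.1 s.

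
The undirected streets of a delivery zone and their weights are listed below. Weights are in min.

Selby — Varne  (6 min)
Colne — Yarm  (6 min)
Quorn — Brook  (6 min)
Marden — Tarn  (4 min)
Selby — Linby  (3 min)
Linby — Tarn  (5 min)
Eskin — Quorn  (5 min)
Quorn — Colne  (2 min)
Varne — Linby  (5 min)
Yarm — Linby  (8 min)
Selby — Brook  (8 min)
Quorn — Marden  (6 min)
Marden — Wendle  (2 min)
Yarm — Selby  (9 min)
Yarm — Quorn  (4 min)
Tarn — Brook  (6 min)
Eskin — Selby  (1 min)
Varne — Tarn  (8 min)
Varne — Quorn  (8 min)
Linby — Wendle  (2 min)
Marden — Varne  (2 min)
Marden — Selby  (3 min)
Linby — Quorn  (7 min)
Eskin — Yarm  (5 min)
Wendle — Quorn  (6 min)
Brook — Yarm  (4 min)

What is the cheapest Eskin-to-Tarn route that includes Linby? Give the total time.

9 min

Best Eskin to Linby: Eskin–Selby–Linby costing 4
Best Linby to Tarn: Linby–Tarn costing 5
Total via Linby: 4 + 5 = 9 min.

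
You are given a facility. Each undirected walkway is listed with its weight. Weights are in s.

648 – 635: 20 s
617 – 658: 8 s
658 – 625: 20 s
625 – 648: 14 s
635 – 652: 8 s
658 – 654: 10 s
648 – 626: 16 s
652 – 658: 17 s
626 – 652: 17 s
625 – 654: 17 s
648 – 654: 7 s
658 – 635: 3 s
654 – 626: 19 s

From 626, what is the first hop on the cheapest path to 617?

Candidate routes:
626 - 648 - 654 - 658 - 617: 16+7+10+8 = 41
626 - 652 - 635 - 658 - 617: 17+8+3+8 = 36
626 - 654 - 658 - 617: 19+10+8 = 37
The minimum is 36 s via 626 - 652 - 635 - 658 - 617.
So from 626 the first move is to 652.

652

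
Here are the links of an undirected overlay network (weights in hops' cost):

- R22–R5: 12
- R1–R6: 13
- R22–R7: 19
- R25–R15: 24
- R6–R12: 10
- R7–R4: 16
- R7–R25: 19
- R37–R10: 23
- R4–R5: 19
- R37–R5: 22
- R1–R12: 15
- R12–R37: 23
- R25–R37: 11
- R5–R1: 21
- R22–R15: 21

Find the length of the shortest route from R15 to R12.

58 hops' cost

Shortest distances from R15:
R15: 0
R22: 21  (via R15)
R25: 24  (via R15)
R5: 33  (via R22)
R37: 35  (via R25)
R7: 40  (via R22)
R4: 52  (via R5)
R1: 54  (via R5)
R12: 58  (via R37)
Shortest route: R15 → R25 → R37 → R12 = 58 hops' cost.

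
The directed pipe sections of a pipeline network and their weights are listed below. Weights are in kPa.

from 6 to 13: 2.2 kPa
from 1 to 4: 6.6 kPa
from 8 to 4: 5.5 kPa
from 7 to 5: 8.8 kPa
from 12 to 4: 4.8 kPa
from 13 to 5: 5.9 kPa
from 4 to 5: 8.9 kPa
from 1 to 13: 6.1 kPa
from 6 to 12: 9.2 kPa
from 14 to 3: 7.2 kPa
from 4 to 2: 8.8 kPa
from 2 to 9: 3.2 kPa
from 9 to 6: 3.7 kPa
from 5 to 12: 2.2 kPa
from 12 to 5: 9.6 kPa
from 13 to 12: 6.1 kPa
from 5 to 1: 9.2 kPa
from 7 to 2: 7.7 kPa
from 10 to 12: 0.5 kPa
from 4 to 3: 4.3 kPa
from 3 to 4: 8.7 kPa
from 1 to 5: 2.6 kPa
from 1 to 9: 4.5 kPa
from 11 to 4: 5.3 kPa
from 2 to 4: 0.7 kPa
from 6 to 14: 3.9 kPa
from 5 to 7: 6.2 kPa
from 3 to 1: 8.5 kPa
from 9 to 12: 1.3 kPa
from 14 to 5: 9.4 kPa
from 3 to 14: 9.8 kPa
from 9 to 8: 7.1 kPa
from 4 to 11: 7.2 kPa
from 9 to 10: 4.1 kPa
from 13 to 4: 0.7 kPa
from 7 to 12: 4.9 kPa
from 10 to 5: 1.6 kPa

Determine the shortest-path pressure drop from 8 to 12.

Settle nodes by increasing distance from 8:
8: 0
4: 5.5  (via 8)
3: 9.8  (via 4)
11: 12.7  (via 4)
2: 14.3  (via 4)
5: 14.4  (via 4)
12: 16.6  (via 5)
Shortest route: 8–4–5–12 = 16.6 kPa.

16.6 kPa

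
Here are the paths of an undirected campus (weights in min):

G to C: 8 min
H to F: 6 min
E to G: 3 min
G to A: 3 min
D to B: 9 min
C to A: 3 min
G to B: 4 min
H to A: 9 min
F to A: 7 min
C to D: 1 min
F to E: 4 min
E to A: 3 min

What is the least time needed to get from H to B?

Shortest distances from H:
H: 0
F: 6  (via H)
A: 9  (via H)
E: 10  (via F)
C: 12  (via A)
G: 12  (via A)
D: 13  (via C)
B: 16  (via G)
Shortest route: H–A–G–B = 16 min.

16 min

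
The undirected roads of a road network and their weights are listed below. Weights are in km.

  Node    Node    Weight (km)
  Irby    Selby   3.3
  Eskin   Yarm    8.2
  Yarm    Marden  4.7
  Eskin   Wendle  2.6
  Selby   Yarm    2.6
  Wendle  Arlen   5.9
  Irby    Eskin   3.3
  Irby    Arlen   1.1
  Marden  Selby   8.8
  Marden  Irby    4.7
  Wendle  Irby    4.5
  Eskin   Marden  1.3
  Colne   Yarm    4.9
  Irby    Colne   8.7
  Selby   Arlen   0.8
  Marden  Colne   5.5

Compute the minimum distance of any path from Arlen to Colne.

8.3 km

Shortest distances from Arlen:
Arlen: 0
Selby: 0.8  (via Arlen)
Irby: 1.1  (via Arlen)
Yarm: 3.4  (via Selby)
Eskin: 4.4  (via Irby)
Wendle: 5.6  (via Irby)
Marden: 5.7  (via Eskin)
Colne: 8.3  (via Yarm)
Shortest route: Arlen → Selby → Yarm → Colne = 8.3 km.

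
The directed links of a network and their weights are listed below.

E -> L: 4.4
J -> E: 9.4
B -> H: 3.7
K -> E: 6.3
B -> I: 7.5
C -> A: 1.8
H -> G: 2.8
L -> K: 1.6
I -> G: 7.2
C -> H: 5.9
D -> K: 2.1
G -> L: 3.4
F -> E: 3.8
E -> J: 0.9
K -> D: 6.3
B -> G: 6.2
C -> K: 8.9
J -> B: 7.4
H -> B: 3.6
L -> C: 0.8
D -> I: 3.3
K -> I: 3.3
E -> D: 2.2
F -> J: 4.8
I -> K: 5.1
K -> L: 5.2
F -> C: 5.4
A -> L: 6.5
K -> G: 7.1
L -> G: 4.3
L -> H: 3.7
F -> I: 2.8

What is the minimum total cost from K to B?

Enumerating some paths:
K → L → H → B: 5.2+3.7+3.6 = 12.5
K → L → C → H → B: 5.2+0.8+5.9+3.6 = 15.5
K → E → J → B: 6.3+0.9+7.4 = 14.6
Cheapest is K → L → H → B at 12.5.

12.5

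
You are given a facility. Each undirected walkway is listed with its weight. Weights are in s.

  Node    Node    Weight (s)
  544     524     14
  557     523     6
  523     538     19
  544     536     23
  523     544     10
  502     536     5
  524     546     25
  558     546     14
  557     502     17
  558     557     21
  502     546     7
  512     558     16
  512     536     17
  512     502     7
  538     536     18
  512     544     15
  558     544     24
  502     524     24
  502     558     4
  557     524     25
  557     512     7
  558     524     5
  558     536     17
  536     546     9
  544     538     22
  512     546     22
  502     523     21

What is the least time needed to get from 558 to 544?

19 s

Settle nodes by increasing distance from 558:
558: 0
502: 4  (via 558)
524: 5  (via 558)
536: 9  (via 502)
512: 11  (via 502)
546: 11  (via 502)
557: 18  (via 512)
544: 19  (via 524)
Shortest route: 558–524–544 = 19 s.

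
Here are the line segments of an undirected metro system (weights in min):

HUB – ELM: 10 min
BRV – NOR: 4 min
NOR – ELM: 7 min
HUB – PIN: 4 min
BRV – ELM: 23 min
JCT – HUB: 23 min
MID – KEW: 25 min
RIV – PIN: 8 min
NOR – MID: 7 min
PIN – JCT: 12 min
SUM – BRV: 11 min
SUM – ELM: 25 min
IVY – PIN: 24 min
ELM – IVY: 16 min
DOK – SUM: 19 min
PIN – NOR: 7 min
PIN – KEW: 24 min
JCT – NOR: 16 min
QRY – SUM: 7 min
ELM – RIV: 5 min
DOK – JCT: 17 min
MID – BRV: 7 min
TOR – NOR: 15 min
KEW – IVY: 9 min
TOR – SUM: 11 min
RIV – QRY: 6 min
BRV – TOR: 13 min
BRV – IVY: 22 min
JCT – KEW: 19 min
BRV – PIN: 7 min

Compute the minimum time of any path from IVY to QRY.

Settle nodes by increasing distance from IVY:
IVY: 0
KEW: 9  (via IVY)
ELM: 16  (via IVY)
RIV: 21  (via ELM)
BRV: 22  (via IVY)
NOR: 23  (via ELM)
PIN: 24  (via IVY)
HUB: 26  (via ELM)
QRY: 27  (via RIV)
Shortest route: IVY → ELM → RIV → QRY = 27 min.

27 min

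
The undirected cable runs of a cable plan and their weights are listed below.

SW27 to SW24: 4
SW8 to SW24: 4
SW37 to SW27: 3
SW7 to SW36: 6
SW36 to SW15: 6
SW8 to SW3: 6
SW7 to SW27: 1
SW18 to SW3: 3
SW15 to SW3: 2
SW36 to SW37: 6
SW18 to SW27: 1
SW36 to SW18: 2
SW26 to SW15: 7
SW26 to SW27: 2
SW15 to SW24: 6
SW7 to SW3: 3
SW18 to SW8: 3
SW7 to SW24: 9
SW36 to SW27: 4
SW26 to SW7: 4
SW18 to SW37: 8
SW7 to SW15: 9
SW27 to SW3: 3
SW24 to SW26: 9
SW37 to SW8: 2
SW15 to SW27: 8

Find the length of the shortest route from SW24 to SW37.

6

Settle nodes by increasing distance from SW24:
SW24: 0
SW27: 4  (via SW24)
SW8: 4  (via SW24)
SW7: 5  (via SW27)
SW18: 5  (via SW27)
SW15: 6  (via SW24)
SW26: 6  (via SW27)
SW37: 6  (via SW8)
Shortest route: SW24–SW8–SW37 = 6.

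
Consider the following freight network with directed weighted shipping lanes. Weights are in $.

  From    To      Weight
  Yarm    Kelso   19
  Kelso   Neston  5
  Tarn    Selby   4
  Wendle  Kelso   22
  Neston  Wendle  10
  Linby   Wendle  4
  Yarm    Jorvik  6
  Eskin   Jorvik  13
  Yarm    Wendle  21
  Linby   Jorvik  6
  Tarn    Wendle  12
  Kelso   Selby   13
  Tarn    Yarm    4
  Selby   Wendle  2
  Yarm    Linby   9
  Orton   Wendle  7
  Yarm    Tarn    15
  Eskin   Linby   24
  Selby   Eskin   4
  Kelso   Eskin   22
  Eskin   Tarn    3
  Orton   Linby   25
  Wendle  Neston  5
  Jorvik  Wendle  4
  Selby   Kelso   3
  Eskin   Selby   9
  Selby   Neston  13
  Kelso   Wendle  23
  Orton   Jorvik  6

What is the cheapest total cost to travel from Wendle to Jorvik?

$52

Enumerating some paths:
Wendle–Kelso–Eskin–Tarn–Yarm–Jorvik: 22+22+3+4+6 = 57
Wendle–Kelso–Eskin–Jorvik: 22+22+13 = 57
Wendle–Kelso–Selby–Eskin–Jorvik: 22+13+4+13 = 52
The minimum is $52 via Wendle–Kelso–Selby–Eskin–Jorvik.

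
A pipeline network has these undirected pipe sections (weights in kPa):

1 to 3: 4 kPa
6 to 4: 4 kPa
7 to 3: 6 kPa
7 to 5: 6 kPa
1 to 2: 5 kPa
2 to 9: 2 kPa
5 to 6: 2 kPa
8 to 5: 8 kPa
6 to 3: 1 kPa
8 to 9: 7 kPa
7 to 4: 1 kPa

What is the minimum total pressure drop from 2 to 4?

Running Dijkstra from 2:
2: 0
9: 2  (via 2)
1: 5  (via 2)
3: 9  (via 1)
8: 9  (via 9)
6: 10  (via 3)
5: 12  (via 6)
4: 14  (via 6)
Shortest route: 2 → 1 → 3 → 6 → 4 = 14 kPa.

14 kPa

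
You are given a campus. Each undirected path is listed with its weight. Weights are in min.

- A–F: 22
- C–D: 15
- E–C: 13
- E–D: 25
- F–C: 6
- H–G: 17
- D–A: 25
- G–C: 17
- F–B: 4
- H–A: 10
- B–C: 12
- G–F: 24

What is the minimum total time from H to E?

Candidate routes:
H → A → F → C → E: 10+22+6+13 = 51
H → G → C → E: 17+17+13 = 47
H → G → F → C → E: 17+24+6+13 = 60
H → A → D → E: 10+25+25 = 60
The minimum is 47 min via H → G → C → E.

47 min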